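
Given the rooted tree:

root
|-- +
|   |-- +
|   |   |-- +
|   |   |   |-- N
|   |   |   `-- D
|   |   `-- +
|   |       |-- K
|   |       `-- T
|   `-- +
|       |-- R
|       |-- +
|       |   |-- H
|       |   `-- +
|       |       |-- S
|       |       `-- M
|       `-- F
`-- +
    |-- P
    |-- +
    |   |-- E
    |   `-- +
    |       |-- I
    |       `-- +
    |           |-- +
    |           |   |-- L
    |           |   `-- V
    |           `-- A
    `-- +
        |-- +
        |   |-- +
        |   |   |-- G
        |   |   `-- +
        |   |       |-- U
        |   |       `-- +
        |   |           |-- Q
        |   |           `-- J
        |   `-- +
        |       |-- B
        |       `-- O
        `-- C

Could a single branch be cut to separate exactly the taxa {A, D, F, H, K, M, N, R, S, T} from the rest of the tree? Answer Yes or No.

The MRCA of the listed taxa is the root, so the smallest clade containing them is the whole tree.
That clade also contains B, C, E, G, I, J, L, O, P, Q, U, V, which are not in the proposed group, so the group is not monophyletic.

No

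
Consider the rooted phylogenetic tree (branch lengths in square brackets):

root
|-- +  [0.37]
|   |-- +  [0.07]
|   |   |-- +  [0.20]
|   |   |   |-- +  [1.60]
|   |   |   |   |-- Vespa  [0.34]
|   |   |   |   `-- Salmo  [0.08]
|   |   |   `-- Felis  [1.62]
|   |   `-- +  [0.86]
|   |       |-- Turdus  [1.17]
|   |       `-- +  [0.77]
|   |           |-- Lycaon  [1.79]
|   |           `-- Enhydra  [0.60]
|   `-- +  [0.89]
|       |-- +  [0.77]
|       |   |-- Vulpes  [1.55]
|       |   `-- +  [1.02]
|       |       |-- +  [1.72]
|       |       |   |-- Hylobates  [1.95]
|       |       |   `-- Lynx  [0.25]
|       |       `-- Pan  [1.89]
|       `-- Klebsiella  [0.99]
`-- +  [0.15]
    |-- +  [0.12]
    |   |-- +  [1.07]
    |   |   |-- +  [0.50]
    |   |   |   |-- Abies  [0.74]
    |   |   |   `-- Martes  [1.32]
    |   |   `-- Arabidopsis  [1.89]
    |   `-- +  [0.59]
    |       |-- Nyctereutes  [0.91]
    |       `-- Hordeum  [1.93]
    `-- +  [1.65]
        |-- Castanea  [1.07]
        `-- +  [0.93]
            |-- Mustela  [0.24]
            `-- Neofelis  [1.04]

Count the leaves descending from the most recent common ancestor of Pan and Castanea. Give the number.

19

The MRCA of Pan and Castanea is the root, so the clade is the entire tree.
That clade contains 19 terminal taxa: Abies, Arabidopsis, Castanea, Enhydra, Felis, Hordeum, Hylobates, Klebsiella, Lycaon, Lynx, Martes, Mustela, Neofelis, Nyctereutes, Pan, Salmo, Turdus, Vespa, Vulpes.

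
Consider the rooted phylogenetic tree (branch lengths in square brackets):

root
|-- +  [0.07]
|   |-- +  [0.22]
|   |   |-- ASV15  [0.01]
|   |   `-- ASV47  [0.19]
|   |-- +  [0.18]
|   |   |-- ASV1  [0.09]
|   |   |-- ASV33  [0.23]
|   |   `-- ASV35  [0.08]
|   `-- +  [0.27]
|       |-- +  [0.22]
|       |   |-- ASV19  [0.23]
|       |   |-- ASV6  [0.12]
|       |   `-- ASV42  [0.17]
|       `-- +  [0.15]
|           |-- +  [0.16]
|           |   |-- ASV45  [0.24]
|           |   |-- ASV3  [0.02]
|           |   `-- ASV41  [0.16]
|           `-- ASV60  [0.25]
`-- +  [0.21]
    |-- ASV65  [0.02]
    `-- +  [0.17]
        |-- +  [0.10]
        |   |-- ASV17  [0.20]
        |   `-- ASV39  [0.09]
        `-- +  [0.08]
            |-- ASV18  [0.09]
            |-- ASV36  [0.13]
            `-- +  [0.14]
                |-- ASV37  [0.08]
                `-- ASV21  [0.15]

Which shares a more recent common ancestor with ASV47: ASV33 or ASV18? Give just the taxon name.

ASV33

The MRCA of ASV47 and ASV33 subtends ((ASV15,ASV47),(ASV1,ASV33,ASV35),((ASV19,ASV6,ASV42),((ASV45,ASV3,ASV41),ASV60))) (12 taxa).
The MRCA of ASV47 and ASV18 is the root, subtending the entire tree (19 taxa).
The first is nested inside the second, so ASV47 shares a more recent common ancestor with ASV33.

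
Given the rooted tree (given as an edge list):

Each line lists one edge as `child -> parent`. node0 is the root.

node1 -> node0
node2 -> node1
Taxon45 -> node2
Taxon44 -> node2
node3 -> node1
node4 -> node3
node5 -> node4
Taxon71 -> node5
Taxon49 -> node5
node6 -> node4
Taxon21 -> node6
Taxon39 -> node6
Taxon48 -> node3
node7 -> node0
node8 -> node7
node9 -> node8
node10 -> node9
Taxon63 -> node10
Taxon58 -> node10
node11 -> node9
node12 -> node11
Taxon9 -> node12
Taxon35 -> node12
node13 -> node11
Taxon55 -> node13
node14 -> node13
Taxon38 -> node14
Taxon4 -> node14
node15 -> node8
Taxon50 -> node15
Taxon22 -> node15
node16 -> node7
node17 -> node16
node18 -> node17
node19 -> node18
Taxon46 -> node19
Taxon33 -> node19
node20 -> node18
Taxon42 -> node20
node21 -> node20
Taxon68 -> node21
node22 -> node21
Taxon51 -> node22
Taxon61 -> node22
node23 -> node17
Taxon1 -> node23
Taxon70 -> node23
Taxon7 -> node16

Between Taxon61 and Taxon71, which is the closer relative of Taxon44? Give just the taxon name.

The MRCA of Taxon44 and Taxon71 subtends ((Taxon45,Taxon44),(((Taxon71,Taxon49),(Taxon21,Taxon39)),Taxon48)) (7 taxa).
The MRCA of Taxon44 and Taxon61 is the root, subtending the entire tree (25 taxa).
The first is nested inside the second, so Taxon44 shares a more recent common ancestor with Taxon71.

Taxon71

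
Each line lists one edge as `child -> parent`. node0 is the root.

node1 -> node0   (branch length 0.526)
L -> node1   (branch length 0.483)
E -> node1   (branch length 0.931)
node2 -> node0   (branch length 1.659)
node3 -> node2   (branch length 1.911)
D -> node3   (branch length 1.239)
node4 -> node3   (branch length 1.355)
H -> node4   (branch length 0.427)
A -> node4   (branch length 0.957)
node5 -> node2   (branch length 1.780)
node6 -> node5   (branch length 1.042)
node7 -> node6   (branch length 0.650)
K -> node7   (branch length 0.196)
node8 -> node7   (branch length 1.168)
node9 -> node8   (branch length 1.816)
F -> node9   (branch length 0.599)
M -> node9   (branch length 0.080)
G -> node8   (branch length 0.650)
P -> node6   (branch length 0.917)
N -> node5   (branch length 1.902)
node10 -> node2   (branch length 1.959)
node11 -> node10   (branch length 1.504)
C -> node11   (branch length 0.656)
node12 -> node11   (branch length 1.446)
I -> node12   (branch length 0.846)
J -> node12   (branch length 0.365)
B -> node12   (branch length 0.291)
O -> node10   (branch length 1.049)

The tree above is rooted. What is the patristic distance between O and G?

The path runs O → … → MRCA → … → G; the MRCA is the node subtending ((D,(H,A)),(((K,((F,M),G)),P),N),((C,(I,J,B)),O)).
Branch lengths along that path: 1.049 + 1.959 + 1.780 + 1.042 + 0.650 + 1.168 + 0.650 = 8.298.

8.298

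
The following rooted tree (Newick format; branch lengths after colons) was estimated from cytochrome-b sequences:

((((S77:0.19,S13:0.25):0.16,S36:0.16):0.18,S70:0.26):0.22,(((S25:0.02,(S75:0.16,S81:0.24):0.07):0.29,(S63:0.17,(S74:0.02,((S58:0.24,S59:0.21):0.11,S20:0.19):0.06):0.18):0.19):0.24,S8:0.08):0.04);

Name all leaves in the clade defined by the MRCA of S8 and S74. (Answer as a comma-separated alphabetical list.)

S20, S25, S58, S59, S63, S74, S75, S8, S81

Tracing S8: it sits inside (((S25,(S75,S81)),(S63,(S74,((S58,S59),S20)))),S8).
Tracing S74: it sits inside (S74,((S58,S59),S20)).
The smallest clade enclosing both is (((S25,(S75,S81)),(S63,(S74,((S58,S59),S20)))),S8); the answer is its 9 terminal taxa in alphabetical order.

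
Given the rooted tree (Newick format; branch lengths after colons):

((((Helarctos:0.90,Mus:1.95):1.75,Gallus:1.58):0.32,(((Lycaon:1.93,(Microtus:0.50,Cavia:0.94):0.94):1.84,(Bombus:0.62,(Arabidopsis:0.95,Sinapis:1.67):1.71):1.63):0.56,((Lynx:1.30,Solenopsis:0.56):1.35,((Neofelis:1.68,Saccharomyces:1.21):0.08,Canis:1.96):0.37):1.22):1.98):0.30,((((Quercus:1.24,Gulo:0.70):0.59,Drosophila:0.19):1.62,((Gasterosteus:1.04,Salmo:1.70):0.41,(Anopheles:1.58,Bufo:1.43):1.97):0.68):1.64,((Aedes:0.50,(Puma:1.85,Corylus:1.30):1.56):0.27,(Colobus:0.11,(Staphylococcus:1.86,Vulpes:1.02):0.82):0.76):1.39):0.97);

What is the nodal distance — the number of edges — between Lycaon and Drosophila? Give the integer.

The MRCA of Lycaon and Drosophila is the root of the tree.
From Lycaon up to that node: 5 branches. From Drosophila up to the same node: 4 branches. Total: 5 + 4 = 9.

9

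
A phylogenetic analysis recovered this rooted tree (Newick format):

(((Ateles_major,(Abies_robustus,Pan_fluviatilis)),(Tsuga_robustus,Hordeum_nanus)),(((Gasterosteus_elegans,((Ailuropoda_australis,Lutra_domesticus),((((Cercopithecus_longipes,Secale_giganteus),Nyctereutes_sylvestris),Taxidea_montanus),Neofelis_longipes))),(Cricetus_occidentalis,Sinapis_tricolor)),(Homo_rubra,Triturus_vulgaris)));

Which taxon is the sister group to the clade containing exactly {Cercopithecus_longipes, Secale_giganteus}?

The clade containing exactly {Cercopithecus_longipes, Secale_giganteus} attaches to the tree at the node subtending ((Cercopithecus_longipes,Secale_giganteus),Nyctereutes_sylvestris).
The other lineage descending from that same node — the sister group — is the single tip Nyctereutes_sylvestris.

Nyctereutes_sylvestris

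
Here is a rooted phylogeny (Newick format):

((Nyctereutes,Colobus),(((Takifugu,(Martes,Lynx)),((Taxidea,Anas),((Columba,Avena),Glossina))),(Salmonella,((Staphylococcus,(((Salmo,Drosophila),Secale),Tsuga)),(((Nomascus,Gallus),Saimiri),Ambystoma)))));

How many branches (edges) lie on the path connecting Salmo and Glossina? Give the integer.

The MRCA of Salmo and Glossina is the node subtending (((Takifugu,(Martes,Lynx)),((Taxidea,Anas),((Columba,Avena),Glossina))),(Salmonella,((Staphylococcus,(((Salmo,Drosophila),Secale),Tsuga)),(((Nomascus,Gallus),Saimiri),Ambystoma)))).
From Salmo up to that node: 7 branches. From Glossina up to the same node: 4 branches. Total: 7 + 4 = 11.

11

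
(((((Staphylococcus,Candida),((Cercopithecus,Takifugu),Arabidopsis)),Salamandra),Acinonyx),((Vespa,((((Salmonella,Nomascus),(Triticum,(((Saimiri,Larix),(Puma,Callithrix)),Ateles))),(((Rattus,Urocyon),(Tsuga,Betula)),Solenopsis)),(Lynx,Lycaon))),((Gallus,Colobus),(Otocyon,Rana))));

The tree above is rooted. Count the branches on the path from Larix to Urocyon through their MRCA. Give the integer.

The MRCA of Larix and Urocyon is the node subtending (((Salmonella,Nomascus),(Triticum,(((Saimiri,Larix),(Puma,Callithrix)),Ateles))),(((Rattus,Urocyon),(Tsuga,Betula)),Solenopsis)).
From Larix up to that node: 6 branches. From Urocyon up to the same node: 4 branches. Total: 6 + 4 = 10.

10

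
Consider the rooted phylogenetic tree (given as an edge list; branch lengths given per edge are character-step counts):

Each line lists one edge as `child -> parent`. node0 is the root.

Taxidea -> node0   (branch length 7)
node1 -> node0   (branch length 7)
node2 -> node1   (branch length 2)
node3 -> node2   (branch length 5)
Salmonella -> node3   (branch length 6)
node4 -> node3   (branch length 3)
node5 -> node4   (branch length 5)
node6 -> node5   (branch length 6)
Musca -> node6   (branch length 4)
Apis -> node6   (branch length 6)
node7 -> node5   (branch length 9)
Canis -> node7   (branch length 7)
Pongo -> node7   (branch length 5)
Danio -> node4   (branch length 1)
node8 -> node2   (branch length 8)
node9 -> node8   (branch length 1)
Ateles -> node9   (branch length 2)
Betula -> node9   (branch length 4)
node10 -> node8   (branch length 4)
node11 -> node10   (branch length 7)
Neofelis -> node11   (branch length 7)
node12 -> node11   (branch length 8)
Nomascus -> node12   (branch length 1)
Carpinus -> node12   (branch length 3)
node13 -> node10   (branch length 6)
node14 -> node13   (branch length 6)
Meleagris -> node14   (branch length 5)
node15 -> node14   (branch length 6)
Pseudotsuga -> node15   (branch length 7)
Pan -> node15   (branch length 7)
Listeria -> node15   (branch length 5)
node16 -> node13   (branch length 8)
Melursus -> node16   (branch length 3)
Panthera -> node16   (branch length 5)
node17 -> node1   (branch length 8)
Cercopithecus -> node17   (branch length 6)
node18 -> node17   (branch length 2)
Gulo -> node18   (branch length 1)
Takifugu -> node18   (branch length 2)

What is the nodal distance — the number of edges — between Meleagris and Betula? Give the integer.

6

The MRCA of Meleagris and Betula is the node subtending ((Ateles,Betula),((Neofelis,(Nomascus,Carpinus)),((Meleagris,(Pseudotsuga,Pan,Listeria)),(Melursus,Panthera)))).
From Meleagris up to that node: 4 branches. From Betula up to the same node: 2 branches. Total: 4 + 2 = 6.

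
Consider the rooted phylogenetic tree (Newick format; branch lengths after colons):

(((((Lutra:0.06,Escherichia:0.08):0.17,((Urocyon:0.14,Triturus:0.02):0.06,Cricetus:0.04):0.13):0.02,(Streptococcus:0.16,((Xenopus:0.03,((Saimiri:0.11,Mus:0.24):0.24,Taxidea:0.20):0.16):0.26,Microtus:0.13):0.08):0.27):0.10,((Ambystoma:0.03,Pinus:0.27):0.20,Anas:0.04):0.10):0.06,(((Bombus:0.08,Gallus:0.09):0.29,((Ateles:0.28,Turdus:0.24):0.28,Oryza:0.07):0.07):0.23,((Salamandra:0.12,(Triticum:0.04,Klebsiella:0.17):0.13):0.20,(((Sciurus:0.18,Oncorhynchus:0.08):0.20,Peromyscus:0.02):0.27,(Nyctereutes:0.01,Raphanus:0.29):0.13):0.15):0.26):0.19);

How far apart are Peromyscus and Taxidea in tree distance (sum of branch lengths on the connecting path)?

The path runs Peromyscus → … → MRCA → … → Taxidea; the MRCA is the root of the tree.
Branch lengths along that path: 0.02 + 0.27 + 0.15 + 0.26 + 0.19 + 0.06 + 0.10 + 0.27 + 0.08 + 0.26 + 0.16 + 0.20 = 2.02.

2.02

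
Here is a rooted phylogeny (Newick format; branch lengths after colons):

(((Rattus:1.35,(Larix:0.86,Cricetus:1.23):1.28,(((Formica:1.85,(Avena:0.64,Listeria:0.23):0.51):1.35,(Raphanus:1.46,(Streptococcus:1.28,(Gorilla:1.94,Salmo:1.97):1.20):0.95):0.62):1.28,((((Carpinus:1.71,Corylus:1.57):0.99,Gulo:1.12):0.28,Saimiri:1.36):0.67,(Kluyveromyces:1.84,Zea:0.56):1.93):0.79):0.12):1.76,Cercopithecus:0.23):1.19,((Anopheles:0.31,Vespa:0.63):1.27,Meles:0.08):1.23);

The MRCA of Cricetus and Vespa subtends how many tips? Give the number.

The MRCA of Cricetus and Vespa is the root, so the clade is the entire tree.
That clade contains 20 terminal taxa: Anopheles, Avena, Carpinus, Cercopithecus, Corylus, Cricetus, Formica, Gorilla, Gulo, Kluyveromyces, Larix, Listeria, Meles, Raphanus, Rattus, Saimiri, Salmo, Streptococcus, Vespa, Zea.

20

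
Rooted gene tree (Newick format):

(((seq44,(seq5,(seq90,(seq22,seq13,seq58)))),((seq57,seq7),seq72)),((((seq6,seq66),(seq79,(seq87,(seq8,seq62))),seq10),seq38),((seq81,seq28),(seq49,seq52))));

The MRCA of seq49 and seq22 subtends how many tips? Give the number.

The MRCA of seq49 and seq22 is the root, so the clade is the entire tree.
That clade contains 21 terminal taxa: seq10, seq13, seq22, seq28, seq38, seq44, seq49, seq5, seq52, seq57, seq58, seq6, seq62, seq66, seq7, seq72, seq79, seq8, seq81, seq87, seq90.

21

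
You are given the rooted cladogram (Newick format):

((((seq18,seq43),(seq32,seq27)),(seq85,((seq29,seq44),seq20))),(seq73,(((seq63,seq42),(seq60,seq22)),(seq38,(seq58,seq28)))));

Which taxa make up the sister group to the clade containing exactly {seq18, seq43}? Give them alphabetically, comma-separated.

seq27, seq32

The clade containing exactly {seq18, seq43} attaches to the tree at the node subtending ((seq18,seq43),(seq32,seq27)).
The other lineage descending from that same node — the sister group — is (seq32,seq27); its 2 tips in alphabetical order are the answer.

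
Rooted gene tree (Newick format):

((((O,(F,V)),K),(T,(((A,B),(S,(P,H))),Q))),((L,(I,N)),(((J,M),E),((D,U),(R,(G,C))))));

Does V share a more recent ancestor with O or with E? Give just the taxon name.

The MRCA of V and O subtends (O,(F,V)) (3 taxa).
The MRCA of V and E is the root, subtending the entire tree (22 taxa).
The first is nested inside the second, so V shares a more recent common ancestor with O.

O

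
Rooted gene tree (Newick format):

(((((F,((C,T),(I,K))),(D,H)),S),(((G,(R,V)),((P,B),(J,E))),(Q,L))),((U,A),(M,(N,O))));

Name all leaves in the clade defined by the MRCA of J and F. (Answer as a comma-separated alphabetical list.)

Tracing J: it sits inside (J,E).
Tracing F: it sits inside (F,((C,T),(I,K))).
The smallest clade enclosing both is ((((F,((C,T),(I,K))),(D,H)),S),(((G,(R,V)),((P,B),(J,E))),(Q,L))); the answer is its 17 terminal taxa in alphabetical order.

B, C, D, E, F, G, H, I, J, K, L, P, Q, R, S, T, V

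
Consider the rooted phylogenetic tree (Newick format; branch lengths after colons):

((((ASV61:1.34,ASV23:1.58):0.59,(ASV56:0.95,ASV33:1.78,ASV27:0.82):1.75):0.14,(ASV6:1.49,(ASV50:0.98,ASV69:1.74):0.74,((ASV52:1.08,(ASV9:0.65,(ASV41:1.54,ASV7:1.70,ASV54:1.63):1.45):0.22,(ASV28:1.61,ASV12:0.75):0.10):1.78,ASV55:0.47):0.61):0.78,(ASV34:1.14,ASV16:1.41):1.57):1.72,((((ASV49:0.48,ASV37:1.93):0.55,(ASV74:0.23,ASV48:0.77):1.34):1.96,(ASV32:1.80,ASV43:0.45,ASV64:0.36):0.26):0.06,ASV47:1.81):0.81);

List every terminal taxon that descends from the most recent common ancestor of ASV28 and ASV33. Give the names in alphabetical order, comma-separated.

ASV12, ASV16, ASV23, ASV27, ASV28, ASV33, ASV34, ASV41, ASV50, ASV52, ASV54, ASV55, ASV56, ASV6, ASV61, ASV69, ASV7, ASV9

Tracing ASV28: it sits inside (ASV28,ASV12).
Tracing ASV33: it sits inside (ASV56,ASV33,ASV27).
The smallest clade enclosing both is (((ASV61,ASV23),(ASV56,ASV33,ASV27)),(ASV6,(ASV50,ASV69),((ASV52,(ASV9,(ASV41,ASV7,ASV54)),(ASV28,ASV12)),ASV55)),(ASV34,ASV16)); the answer is its 18 terminal taxa in alphabetical order.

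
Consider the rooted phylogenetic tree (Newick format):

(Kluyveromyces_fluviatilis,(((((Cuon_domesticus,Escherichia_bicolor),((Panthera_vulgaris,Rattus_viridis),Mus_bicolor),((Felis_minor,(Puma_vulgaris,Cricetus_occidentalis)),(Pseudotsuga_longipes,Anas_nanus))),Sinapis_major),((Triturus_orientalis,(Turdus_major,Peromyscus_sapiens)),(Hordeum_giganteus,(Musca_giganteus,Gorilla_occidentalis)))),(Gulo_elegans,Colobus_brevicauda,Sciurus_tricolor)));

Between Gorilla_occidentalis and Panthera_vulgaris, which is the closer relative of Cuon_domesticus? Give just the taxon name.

The MRCA of Cuon_domesticus and Panthera_vulgaris subtends ((Cuon_domesticus,Escherichia_bicolor),((Panthera_vulgaris,Rattus_viridis),Mus_bicolor),((Felis_minor,(Puma_vulgaris,Cricetus_occidentalis)),(Pseudotsuga_longipes,Anas_nanus))) (10 taxa).
The MRCA of Cuon_domesticus and Gorilla_occidentalis subtends ((((Cuon_domesticus,Escherichia_bicolor),((Panthera_vulgaris,Rattus_viridis),Mus_bicolor),((Felis_minor,(Puma_vulgaris,Cricetus_occidentalis)),(Pseudotsuga_longipes,Anas_nanus))),Sinapis_major),((Triturus_orientalis,(Turdus_major,Peromyscus_sapiens)),(Hordeum_giganteus,(Musca_giganteus,Gorilla_occidentalis)))) (17 taxa).
The first is nested inside the second, so Cuon_domesticus shares a more recent common ancestor with Panthera_vulgaris.

Panthera_vulgaris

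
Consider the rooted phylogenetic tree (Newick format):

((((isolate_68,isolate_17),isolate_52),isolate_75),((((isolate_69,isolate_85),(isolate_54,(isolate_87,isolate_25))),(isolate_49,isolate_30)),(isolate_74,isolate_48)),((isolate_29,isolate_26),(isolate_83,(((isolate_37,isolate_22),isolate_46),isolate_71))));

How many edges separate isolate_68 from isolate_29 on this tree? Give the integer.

7

The MRCA of isolate_68 and isolate_29 is the root of the tree.
From isolate_68 up to that node: 4 branches. From isolate_29 up to the same node: 3 branches. Total: 4 + 3 = 7.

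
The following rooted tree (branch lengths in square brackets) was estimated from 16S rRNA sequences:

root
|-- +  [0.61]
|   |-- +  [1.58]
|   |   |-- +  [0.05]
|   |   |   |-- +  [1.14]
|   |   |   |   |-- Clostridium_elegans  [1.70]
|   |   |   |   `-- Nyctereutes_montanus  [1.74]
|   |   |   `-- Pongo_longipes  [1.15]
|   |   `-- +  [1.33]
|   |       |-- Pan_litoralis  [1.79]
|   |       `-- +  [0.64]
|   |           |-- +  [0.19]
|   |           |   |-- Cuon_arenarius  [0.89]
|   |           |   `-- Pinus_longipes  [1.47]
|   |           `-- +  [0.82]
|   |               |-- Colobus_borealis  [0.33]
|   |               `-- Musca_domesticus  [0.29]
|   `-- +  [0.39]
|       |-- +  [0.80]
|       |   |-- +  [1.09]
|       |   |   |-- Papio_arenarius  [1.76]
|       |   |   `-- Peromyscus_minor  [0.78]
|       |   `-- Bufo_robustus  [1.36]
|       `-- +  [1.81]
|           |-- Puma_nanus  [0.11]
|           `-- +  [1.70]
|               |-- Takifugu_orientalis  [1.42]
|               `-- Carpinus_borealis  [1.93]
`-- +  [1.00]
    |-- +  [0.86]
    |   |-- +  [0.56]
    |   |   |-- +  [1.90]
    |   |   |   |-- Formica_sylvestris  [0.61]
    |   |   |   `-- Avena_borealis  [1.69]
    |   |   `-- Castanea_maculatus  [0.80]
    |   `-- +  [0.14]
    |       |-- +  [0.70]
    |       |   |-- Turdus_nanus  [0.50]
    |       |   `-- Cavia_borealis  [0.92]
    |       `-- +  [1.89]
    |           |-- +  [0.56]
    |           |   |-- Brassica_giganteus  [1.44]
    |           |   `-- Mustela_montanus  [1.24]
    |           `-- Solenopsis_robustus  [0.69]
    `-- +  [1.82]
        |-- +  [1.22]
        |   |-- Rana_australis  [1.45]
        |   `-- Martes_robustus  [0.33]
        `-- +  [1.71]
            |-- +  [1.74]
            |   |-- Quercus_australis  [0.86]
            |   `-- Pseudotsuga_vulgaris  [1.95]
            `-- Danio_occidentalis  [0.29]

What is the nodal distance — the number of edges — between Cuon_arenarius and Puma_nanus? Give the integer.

8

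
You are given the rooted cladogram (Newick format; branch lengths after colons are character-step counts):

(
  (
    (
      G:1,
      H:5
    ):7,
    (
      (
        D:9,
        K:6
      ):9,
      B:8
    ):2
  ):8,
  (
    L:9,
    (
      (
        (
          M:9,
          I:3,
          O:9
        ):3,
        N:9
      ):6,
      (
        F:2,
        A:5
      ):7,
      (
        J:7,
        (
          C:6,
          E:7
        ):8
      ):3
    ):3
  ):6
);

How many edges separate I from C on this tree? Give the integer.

The MRCA of I and C is the node subtending (((M,I,O),N),(F,A),(J,(C,E))).
From I up to that node: 3 branches. From C up to the same node: 3 branches. Total: 3 + 3 = 6.

6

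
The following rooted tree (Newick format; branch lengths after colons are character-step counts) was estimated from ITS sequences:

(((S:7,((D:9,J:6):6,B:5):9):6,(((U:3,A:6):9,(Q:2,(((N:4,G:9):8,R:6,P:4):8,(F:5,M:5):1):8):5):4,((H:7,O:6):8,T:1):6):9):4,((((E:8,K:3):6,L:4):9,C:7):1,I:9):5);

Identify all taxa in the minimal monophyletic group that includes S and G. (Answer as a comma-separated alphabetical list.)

A, B, D, F, G, H, J, M, N, O, P, Q, R, S, T, U

Tracing S: it sits inside (S,((D,J),B)).
Tracing G: it sits inside (N,G).
The smallest clade enclosing both is ((S,((D,J),B)),(((U,A),(Q,(((N,G),R,P),(F,M)))),((H,O),T))); the answer is its 16 terminal taxa in alphabetical order.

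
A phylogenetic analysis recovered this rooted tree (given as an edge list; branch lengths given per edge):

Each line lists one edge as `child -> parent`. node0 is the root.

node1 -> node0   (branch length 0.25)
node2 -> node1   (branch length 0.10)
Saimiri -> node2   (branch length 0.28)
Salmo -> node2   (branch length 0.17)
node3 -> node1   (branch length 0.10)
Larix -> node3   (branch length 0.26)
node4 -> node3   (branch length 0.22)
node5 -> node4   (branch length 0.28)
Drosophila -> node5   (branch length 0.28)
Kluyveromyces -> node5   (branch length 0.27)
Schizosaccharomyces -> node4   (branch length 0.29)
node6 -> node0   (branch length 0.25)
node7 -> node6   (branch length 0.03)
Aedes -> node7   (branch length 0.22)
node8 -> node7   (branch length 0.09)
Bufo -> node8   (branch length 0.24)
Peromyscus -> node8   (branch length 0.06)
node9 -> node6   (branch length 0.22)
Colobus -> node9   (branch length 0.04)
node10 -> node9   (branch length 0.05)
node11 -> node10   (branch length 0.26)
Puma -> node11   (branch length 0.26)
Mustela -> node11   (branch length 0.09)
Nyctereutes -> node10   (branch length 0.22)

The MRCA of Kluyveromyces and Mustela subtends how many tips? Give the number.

The MRCA of Kluyveromyces and Mustela is the root, so the clade is the entire tree.
That clade contains 13 terminal taxa: Aedes, Bufo, Colobus, Drosophila, Kluyveromyces, Larix, Mustela, Nyctereutes, Peromyscus, Puma, Saimiri, Salmo, Schizosaccharomyces.

13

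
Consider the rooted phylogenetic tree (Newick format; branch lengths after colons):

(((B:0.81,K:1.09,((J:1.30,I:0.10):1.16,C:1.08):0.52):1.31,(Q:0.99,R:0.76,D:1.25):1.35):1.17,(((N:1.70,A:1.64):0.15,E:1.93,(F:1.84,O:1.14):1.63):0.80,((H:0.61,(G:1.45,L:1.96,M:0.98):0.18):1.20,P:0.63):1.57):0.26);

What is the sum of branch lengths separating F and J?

The path runs F → … → MRCA → … → J; the MRCA is the root of the tree.
Branch lengths along that path: 1.84 + 1.63 + 0.80 + 0.26 + 1.17 + 1.31 + 0.52 + 1.16 + 1.30 = 9.99.

9.99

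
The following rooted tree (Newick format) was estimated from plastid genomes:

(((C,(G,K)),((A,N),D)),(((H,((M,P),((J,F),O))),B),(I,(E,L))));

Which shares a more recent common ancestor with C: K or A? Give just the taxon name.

The MRCA of C and K subtends (C,(G,K)) (3 taxa).
The MRCA of C and A subtends ((C,(G,K)),((A,N),D)) (6 taxa).
The first is nested inside the second, so C shares a more recent common ancestor with K.

K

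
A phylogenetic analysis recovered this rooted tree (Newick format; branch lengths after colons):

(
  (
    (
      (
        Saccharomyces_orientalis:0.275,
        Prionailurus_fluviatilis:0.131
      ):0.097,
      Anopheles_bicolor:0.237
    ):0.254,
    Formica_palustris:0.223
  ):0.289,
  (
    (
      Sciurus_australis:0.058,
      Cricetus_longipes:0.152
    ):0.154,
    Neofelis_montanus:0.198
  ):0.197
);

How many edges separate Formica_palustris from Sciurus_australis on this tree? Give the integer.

The MRCA of Formica_palustris and Sciurus_australis is the root of the tree.
From Formica_palustris up to that node: 2 branches. From Sciurus_australis up to the same node: 3 branches. Total: 2 + 3 = 5.

5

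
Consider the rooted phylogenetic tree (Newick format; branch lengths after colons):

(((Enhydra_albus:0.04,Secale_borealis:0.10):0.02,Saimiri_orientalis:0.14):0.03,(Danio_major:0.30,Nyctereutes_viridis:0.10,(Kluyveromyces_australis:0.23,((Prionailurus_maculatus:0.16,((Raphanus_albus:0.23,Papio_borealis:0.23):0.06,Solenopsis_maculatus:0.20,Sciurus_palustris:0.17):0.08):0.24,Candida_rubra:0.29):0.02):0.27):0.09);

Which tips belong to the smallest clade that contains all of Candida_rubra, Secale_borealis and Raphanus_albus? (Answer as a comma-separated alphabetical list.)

Candida_rubra, Danio_major, Enhydra_albus, Kluyveromyces_australis, Nyctereutes_viridis, Papio_borealis, Prionailurus_maculatus, Raphanus_albus, Saimiri_orientalis, Sciurus_palustris, Secale_borealis, Solenopsis_maculatus

Tracing Candida_rubra: it sits inside ((Prionailurus_maculatus,((Raphanus_albus,Papio_borealis),Solenopsis_maculatus,Sciurus_palustris)),Candida_rubra).
Tracing Secale_borealis: it sits inside (Enhydra_albus,Secale_borealis).
Tracing Raphanus_albus: it sits inside (Raphanus_albus,Papio_borealis).
The smallest clade enclosing all 3 is the whole tree (their MRCA is the root), so the answer is all 12 tips in alphabetical order.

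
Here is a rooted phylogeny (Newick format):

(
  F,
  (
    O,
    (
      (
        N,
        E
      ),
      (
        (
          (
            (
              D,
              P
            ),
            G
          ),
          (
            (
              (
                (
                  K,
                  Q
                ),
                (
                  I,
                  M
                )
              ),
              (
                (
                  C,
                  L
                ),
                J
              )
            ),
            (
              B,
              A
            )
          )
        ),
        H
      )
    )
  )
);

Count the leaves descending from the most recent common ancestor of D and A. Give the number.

The MRCA of D and A is the node subtending (((D,P),G),((((K,Q),(I,M)),((C,L),J)),(B,A))).
That clade contains 12 terminal taxa: A, B, C, D, G, I, J, K, L, M, P, Q.

12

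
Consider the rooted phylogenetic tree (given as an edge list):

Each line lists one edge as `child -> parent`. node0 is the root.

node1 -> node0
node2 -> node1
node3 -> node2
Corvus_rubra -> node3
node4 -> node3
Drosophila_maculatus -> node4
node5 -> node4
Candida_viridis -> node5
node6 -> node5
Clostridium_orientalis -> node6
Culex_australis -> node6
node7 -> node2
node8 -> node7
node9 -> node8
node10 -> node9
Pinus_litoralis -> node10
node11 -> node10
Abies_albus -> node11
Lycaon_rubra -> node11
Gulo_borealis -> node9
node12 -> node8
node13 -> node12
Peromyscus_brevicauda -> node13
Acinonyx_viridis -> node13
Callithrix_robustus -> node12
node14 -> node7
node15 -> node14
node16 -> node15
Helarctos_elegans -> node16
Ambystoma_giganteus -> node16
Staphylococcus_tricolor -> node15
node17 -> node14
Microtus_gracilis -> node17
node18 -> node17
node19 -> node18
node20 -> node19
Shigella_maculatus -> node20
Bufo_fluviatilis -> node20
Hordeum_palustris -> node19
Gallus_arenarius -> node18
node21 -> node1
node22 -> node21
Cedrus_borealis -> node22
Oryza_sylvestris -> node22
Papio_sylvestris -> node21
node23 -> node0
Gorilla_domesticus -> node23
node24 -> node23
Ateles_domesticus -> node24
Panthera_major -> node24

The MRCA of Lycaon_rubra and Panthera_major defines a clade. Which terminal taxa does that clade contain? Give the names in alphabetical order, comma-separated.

Tracing Lycaon_rubra: it sits inside (Abies_albus,Lycaon_rubra).
Tracing Panthera_major: it sits inside (Ateles_domesticus,Panthera_major).
The smallest clade enclosing both is the whole tree (their MRCA is the root), so the answer is all 26 tips in alphabetical order.

Abies_albus, Acinonyx_viridis, Ambystoma_giganteus, Ateles_domesticus, Bufo_fluviatilis, Callithrix_robustus, Candida_viridis, Cedrus_borealis, Clostridium_orientalis, Corvus_rubra, Culex_australis, Drosophila_maculatus, Gallus_arenarius, Gorilla_domesticus, Gulo_borealis, Helarctos_elegans, Hordeum_palustris, Lycaon_rubra, Microtus_gracilis, Oryza_sylvestris, Panthera_major, Papio_sylvestris, Peromyscus_brevicauda, Pinus_litoralis, Shigella_maculatus, Staphylococcus_tricolor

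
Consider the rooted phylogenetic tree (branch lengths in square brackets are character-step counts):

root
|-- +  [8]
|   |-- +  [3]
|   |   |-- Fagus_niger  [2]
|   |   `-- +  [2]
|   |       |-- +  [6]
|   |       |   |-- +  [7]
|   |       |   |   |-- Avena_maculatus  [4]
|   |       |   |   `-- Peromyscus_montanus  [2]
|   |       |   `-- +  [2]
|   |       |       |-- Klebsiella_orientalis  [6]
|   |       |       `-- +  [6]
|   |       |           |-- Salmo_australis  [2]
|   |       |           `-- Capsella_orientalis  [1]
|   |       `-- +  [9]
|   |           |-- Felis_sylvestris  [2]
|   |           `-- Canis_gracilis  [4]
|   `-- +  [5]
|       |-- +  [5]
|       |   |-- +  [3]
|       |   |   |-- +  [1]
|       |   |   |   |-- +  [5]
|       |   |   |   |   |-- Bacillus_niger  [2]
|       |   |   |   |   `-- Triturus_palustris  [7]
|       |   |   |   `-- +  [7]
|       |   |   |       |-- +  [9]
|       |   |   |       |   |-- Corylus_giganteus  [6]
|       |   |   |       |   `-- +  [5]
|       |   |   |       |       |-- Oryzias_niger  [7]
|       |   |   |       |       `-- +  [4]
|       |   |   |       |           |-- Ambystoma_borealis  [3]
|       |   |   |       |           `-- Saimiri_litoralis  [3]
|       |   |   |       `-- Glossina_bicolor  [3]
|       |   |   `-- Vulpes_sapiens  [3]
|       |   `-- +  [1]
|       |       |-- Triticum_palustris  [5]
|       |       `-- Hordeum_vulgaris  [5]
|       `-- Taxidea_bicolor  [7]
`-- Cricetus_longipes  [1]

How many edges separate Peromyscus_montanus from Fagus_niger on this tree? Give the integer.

5

The MRCA of Peromyscus_montanus and Fagus_niger is the node subtending (Fagus_niger,(((Avena_maculatus,Peromyscus_montanus),(Klebsiella_orientalis,(Salmo_australis,Capsella_orientalis))),(Felis_sylvestris,Canis_gracilis))).
From Peromyscus_montanus up to that node: 4 branches. From Fagus_niger up to the same node: 1 branch. Total: 4 + 1 = 5.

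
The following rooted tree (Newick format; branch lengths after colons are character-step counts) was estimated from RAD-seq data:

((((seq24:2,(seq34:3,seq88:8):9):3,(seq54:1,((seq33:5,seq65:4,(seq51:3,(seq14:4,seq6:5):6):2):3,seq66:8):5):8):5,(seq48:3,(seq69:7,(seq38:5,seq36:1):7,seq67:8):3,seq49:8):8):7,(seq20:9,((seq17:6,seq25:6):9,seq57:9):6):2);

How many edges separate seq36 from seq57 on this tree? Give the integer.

8

The MRCA of seq36 and seq57 is the root of the tree.
From seq36 up to that node: 5 branches. From seq57 up to the same node: 3 branches. Total: 5 + 3 = 8.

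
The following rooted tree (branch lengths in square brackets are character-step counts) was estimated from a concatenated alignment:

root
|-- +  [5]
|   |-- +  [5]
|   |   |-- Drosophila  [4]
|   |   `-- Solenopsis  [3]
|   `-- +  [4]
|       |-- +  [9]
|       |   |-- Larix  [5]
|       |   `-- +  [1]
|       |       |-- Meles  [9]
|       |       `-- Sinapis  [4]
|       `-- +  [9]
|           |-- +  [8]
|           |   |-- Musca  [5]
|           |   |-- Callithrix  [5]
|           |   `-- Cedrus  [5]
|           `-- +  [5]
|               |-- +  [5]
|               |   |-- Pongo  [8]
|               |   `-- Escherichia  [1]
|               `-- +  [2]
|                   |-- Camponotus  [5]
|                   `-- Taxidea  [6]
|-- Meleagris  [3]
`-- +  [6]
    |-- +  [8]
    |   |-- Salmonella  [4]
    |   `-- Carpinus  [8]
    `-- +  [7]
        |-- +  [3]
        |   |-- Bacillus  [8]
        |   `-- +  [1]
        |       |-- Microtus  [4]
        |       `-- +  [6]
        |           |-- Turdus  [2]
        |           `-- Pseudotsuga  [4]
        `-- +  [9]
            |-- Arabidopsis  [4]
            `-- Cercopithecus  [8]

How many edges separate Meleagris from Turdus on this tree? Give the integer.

7

The MRCA of Meleagris and Turdus is the root of the tree.
From Meleagris up to that node: 1 branch. From Turdus up to the same node: 6 branches. Total: 1 + 6 = 7.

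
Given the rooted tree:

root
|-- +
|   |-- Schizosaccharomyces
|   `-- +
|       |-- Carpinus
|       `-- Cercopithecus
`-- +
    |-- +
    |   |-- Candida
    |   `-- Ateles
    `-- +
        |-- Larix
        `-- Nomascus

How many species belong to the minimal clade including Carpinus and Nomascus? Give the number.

7

The MRCA of Carpinus and Nomascus is the root, so the clade is the entire tree.
That clade contains 7 terminal taxa: Ateles, Candida, Carpinus, Cercopithecus, Larix, Nomascus, Schizosaccharomyces.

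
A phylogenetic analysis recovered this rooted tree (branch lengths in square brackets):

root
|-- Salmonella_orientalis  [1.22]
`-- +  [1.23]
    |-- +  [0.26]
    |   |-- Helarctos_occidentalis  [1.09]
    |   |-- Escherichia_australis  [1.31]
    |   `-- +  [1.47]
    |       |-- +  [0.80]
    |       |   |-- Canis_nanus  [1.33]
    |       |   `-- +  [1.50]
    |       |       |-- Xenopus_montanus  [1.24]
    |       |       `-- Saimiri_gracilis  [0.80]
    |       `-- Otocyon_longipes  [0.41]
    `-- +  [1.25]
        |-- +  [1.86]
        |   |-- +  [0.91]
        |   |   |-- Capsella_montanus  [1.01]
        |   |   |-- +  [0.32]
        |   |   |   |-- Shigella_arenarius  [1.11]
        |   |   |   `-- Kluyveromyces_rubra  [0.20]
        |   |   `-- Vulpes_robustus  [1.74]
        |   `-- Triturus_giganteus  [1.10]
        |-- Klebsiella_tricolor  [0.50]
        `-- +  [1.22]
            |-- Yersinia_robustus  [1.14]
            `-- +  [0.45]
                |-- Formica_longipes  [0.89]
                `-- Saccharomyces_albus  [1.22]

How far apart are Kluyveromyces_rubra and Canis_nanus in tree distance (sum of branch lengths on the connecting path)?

The path runs Kluyveromyces_rubra → … → MRCA → … → Canis_nanus; the MRCA is the node subtending ((Helarctos_occidentalis,Escherichia_australis,((Canis_nanus,(Xenopus_montanus,Saimiri_gracilis)),Otocyon_longipes)),(((Capsella_montanus,(Shigella_arenarius,Kluyveromyces_rubra),Vulpes_robustus),Triturus_giganteus),Klebsiella_tricolor,(Yersinia_robustus,(Formica_longipes,Saccharomyces_albus)))).
Branch lengths along that path: 0.20 + 0.32 + 0.91 + 1.86 + 1.25 + 0.26 + 1.47 + 0.80 + 1.33 = 8.40.

8.40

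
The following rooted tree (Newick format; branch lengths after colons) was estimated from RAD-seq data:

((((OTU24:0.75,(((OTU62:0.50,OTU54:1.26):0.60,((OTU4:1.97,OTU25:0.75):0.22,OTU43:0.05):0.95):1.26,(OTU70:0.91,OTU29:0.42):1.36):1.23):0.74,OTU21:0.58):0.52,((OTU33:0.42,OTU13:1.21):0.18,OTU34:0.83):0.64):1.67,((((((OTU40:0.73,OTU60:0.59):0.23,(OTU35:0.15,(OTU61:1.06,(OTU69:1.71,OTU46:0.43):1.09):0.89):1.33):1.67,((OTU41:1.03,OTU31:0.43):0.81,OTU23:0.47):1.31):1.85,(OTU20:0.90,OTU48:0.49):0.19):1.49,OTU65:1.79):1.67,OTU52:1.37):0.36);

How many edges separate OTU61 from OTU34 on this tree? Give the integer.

11

The MRCA of OTU61 and OTU34 is the root of the tree.
From OTU61 up to that node: 8 branches. From OTU34 up to the same node: 3 branches. Total: 8 + 3 = 11.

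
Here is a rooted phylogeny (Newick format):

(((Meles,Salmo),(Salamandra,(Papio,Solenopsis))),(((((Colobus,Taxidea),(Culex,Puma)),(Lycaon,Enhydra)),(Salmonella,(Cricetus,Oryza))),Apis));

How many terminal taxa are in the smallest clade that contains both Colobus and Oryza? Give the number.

The MRCA of Colobus and Oryza is the node subtending ((((Colobus,Taxidea),(Culex,Puma)),(Lycaon,Enhydra)),(Salmonella,(Cricetus,Oryza))).
That clade contains 9 terminal taxa: Colobus, Cricetus, Culex, Enhydra, Lycaon, Oryza, Puma, Salmonella, Taxidea.

9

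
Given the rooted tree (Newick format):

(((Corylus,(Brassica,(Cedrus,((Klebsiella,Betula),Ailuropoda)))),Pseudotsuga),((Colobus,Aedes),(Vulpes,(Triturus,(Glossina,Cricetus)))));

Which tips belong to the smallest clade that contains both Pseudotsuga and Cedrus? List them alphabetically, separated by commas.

Ailuropoda, Betula, Brassica, Cedrus, Corylus, Klebsiella, Pseudotsuga

Tracing Pseudotsuga: it sits inside ((Corylus,(Brassica,(Cedrus,((Klebsiella,Betula),Ailuropoda)))),Pseudotsuga).
Tracing Cedrus: it sits inside (Cedrus,((Klebsiella,Betula),Ailuropoda)).
The smallest clade enclosing both is ((Corylus,(Brassica,(Cedrus,((Klebsiella,Betula),Ailuropoda)))),Pseudotsuga); the answer is its 7 terminal taxa in alphabetical order.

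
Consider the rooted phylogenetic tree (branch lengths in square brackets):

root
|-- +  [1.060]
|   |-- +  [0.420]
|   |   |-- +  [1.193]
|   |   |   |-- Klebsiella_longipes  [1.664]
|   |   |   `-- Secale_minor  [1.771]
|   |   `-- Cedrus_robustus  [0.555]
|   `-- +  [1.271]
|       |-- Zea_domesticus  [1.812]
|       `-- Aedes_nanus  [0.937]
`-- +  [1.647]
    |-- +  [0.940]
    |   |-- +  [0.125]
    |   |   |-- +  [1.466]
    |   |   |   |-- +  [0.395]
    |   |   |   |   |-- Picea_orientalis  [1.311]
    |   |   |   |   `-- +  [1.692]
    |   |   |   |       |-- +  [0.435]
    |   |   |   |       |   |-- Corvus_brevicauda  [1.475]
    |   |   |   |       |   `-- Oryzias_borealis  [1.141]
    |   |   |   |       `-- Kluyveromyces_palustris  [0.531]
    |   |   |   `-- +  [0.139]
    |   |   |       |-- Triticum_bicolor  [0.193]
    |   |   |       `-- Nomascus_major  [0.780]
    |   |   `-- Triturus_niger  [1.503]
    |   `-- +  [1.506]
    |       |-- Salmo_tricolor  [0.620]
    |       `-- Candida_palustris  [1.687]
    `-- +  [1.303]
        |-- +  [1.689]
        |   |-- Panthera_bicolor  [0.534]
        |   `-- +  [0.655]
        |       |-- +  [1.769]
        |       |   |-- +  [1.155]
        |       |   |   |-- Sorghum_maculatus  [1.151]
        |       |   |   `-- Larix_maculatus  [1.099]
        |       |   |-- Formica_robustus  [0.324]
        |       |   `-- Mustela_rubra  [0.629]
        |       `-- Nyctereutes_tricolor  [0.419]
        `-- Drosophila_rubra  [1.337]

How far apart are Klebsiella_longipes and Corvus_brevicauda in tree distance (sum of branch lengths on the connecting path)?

12.512

The path runs Klebsiella_longipes → … → MRCA → … → Corvus_brevicauda; the MRCA is the root of the tree.
Branch lengths along that path: 1.664 + 1.193 + 0.420 + 1.060 + 1.647 + 0.940 + 0.125 + 1.466 + 0.395 + 1.692 + 0.435 + 1.475 = 12.512.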